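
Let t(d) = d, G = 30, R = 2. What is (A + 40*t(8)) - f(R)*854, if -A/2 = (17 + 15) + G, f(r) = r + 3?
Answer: -4074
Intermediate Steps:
f(r) = 3 + r
A = -124 (A = -2*((17 + 15) + 30) = -2*(32 + 30) = -2*62 = -124)
(A + 40*t(8)) - f(R)*854 = (-124 + 40*8) - (3 + 2)*854 = (-124 + 320) - 5*854 = 196 - 1*4270 = 196 - 4270 = -4074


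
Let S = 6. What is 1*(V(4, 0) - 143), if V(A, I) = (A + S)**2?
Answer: -43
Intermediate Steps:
V(A, I) = (6 + A)**2 (V(A, I) = (A + 6)**2 = (6 + A)**2)
1*(V(4, 0) - 143) = 1*((6 + 4)**2 - 143) = 1*(10**2 - 143) = 1*(100 - 143) = 1*(-43) = -43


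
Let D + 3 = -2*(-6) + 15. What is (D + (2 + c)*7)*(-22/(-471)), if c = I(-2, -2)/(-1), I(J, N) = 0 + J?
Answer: 1144/471 ≈ 2.4289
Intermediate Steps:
I(J, N) = J
D = 24 (D = -3 + (-2*(-6) + 15) = -3 + (12 + 15) = -3 + 27 = 24)
c = 2 (c = -2/(-1) = -2*(-1) = 2)
(D + (2 + c)*7)*(-22/(-471)) = (24 + (2 + 2)*7)*(-22/(-471)) = (24 + 4*7)*(-22*(-1/471)) = (24 + 28)*(22/471) = 52*(22/471) = 1144/471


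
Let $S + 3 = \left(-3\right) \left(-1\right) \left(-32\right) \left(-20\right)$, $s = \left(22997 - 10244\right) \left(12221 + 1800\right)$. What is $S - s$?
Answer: $-178807896$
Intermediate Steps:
$s = 178809813$ ($s = 12753 \cdot 14021 = 178809813$)
$S = 1917$ ($S = -3 + \left(-3\right) \left(-1\right) \left(-32\right) \left(-20\right) = -3 + 3 \left(-32\right) \left(-20\right) = -3 - -1920 = -3 + 1920 = 1917$)
$S - s = 1917 - 178809813 = -178807896$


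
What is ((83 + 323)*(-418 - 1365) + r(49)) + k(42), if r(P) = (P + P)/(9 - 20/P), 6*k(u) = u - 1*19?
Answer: -1828527853/2526 ≈ -7.2388e+5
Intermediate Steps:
k(u) = -19/6 + u/6 (k(u) = (u - 1*19)/6 = (u - 19)/6 = (-19 + u)/6 = -19/6 + u/6)
r(P) = 2*P/(9 - 20/P) (r(P) = (2*P)/(9 - 20/P) = 2*P/(9 - 20/P))
((83 + 323)*(-418 - 1365) + r(49)) + k(42) = ((83 + 323)*(-418 - 1365) + 2*49²/(-20 + 9*49)) + (-19/6 + (⅙)*42) = (406*(-1783) + 2*2401/(-20 + 441)) + (-19/6 + 7) = (-723898 + 2*2401/421) + 23/6 = (-723898 + 2*2401*(1/421)) + 23/6 = (-723898 + 4802/421) + 23/6 = -304756256/421 + 23/6 = -1828527853/2526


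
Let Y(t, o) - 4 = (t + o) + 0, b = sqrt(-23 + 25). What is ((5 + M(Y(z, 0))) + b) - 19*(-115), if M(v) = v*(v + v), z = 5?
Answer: 2352 + sqrt(2) ≈ 2353.4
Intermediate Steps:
b = sqrt(2) ≈ 1.4142
Y(t, o) = 4 + o + t (Y(t, o) = 4 + ((t + o) + 0) = 4 + ((o + t) + 0) = 4 + (o + t) = 4 + o + t)
M(v) = 2*v**2 (M(v) = v*(2*v) = 2*v**2)
((5 + M(Y(z, 0))) + b) - 19*(-115) = ((5 + 2*(4 + 0 + 5)**2) + sqrt(2)) - 19*(-115) = ((5 + 2*9**2) + sqrt(2)) + 2185 = ((5 + 2*81) + sqrt(2)) + 2185 = ((5 + 162) + sqrt(2)) + 2185 = (167 + sqrt(2)) + 2185 = 2352 + sqrt(2)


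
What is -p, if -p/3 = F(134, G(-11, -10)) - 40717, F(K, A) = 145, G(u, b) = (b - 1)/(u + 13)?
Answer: -121716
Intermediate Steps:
G(u, b) = (-1 + b)/(13 + u)
p = 121716 (p = -3*(145 - 40717) = -3*(-40572) = 121716)
-p = -1*121716 = -121716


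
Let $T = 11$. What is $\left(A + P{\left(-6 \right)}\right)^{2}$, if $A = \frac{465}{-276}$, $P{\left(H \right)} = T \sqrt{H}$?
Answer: $\frac{\left(155 - 1012 i \sqrt{6}\right)^{2}}{8464} \approx -723.16 - 90.791 i$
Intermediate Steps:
$P{\left(H \right)} = 11 \sqrt{H}$
$A = - \frac{155}{92}$ ($A = 465 \left(- \frac{1}{276}\right) = - \frac{155}{92} \approx -1.6848$)
$\left(A + P{\left(-6 \right)}\right)^{2} = \left(- \frac{155}{92} + 11 \sqrt{-6}\right)^{2} = \left(- \frac{155}{92} + 11 i \sqrt{6}\right)^{2}$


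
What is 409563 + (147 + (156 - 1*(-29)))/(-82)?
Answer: 16791917/41 ≈ 4.0956e+5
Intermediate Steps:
409563 + (147 + (156 - 1*(-29)))/(-82) = 409563 + (147 + (156 + 29))*(-1/82) = 409563 + (147 + 185)*(-1/82) = 409563 + 332*(-1/82) = 409563 - 166/41 = 16791917/41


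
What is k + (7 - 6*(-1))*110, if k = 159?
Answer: 1589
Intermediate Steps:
k + (7 - 6*(-1))*110 = 159 + (7 - 6*(-1))*110 = 159 + (7 + 6)*110 = 159 + 13*110 = 159 + 1430 = 1589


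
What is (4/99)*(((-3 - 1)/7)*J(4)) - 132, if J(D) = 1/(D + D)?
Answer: -91478/693 ≈ -132.00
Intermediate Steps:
J(D) = 1/(2*D)
(4/99)*(((-3 - 1)/7)*J(4)) - 132 = (4/99)*(((-3 - 1)/7)*((1/2)/4)) - 132 = (4*(1/99))*((-4*1/7)*((1/2)*(1/4))) - 132 = 4*(-4/7*1/8)/99 - 132 = (4/99)*(-1/14) - 132 = -2/693 - 132 = -91478/693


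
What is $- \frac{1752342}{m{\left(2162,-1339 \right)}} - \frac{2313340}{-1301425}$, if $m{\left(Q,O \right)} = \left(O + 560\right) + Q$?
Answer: $- \frac{151822822542}{119991385} \approx -1265.3$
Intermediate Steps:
$m{\left(Q,O \right)} = 560 + O + Q$ ($m{\left(Q,O \right)} = \left(560 + O\right) + Q = 560 + O + Q$)
$- \frac{1752342}{m{\left(2162,-1339 \right)}} - \frac{2313340}{-1301425} = - \frac{1752342}{560 - 1339 + 2162} - \frac{2313340}{-1301425} = - \frac{1752342}{1383} - - \frac{462668}{260285} = \left(-1752342\right) \frac{1}{1383} + \frac{462668}{260285} = - \frac{584114}{461} + \frac{462668}{260285} = - \frac{151822822542}{119991385}$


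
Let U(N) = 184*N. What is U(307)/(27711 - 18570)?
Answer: 56488/9141 ≈ 6.1796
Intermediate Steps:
U(307)/(27711 - 18570) = (184*307)/(27711 - 18570) = 56488/9141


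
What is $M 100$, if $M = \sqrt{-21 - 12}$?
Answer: $100 i \sqrt{33} \approx 574.46 i$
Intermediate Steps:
$M = i \sqrt{33}$ ($M = \sqrt{-33} = i \sqrt{33} \approx 5.7446 i$)
$M 100 = i \sqrt{33} \cdot 100 = 100 i \sqrt{33}$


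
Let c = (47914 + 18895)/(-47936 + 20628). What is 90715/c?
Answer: -2477245220/66809 ≈ -37080.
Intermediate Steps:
c = -66809/27308 (c = 66809/(-27308) = 66809*(-1/27308) = -66809/27308 ≈ -2.4465)
90715/c = 90715/(-66809/27308) = 90715*(-27308/66809) = -2477245220/66809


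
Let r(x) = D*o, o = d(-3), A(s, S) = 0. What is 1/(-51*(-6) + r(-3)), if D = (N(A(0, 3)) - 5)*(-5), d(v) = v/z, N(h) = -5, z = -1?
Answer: 1/456 ≈ 0.0021930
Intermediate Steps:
d(v) = -v (d(v) = v/(-1) = v*(-1) = -v)
D = 50 (D = (-5 - 5)*(-5) = -10*(-5) = 50)
o = 3 (o = -1*(-3) = 3)
r(x) = 150 (r(x) = 50*3 = 150)
1/(-51*(-6) + r(-3)) = 1/(-51*(-6) + 150) = 1/(306 + 150) = 1/456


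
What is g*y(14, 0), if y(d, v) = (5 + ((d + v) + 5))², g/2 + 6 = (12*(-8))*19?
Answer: -2108160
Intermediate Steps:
g = -3660 (g = -12 + 2*((12*(-8))*19) = -12 + 2*(-96*19) = -12 + 2*(-1824) = -12 - 3648 = -3660)
y(d, v) = (10 + d + v)² (y(d, v) = (5 + (5 + d + v))² = (10 + d + v)²)
g*y(14, 0) = -3660*(10 + 14 + 0)² = -3660*24² = -3660*576 = -2108160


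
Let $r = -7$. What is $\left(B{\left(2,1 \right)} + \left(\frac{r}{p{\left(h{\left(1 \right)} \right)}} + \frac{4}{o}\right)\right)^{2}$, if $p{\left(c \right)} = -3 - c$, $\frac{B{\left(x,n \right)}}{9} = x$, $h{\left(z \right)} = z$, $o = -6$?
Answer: $\frac{52441}{144} \approx 364.17$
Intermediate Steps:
$B{\left(x,n \right)} = 9 x$
$\left(B{\left(2,1 \right)} + \left(\frac{r}{p{\left(h{\left(1 \right)} \right)}} + \frac{4}{o}\right)\right)^{2} = \left(9 \cdot 2 - \left(\frac{2}{3} + \frac{7}{-3 - 1}\right)\right)^{2} = \left(18 - \left(\frac{2}{3} + \frac{7}{-3 - 1}\right)\right)^{2} = \left(18 - \left(\frac{2}{3} + \frac{7}{-4}\right)\right)^{2} = \left(18 - - \frac{13}{12}\right)^{2} = \left(18 + \left(\frac{7}{4} - \frac{2}{3}\right)\right)^{2} = \left(18 + \frac{13}{12}\right)^{2} = \left(\frac{229}{12}\right)^{2} = \frac{52441}{144}$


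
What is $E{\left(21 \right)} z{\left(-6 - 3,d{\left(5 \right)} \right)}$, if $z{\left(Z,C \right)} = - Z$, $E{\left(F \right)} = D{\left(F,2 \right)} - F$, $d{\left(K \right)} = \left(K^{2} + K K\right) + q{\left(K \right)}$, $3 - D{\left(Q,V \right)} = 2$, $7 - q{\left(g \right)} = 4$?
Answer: $-180$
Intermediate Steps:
$q{\left(g \right)} = 3$ ($q{\left(g \right)} = 7 - 4 = 3$)
$D{\left(Q,V \right)} = 1$ ($D{\left(Q,V \right)} = 3 - 2 = 1$)
$d{\left(K \right)} = 3 + 2 K^{2}$ ($d{\left(K \right)} = \left(K^{2} + K K\right) + 3 = \left(K^{2} + K^{2}\right) + 3 = 2 K^{2} + 3 = 3 + 2 K^{2}$)
$E{\left(F \right)} = 1 - F$
$E{\left(21 \right)} z{\left(-6 - 3,d{\left(5 \right)} \right)} = \left(1 - 21\right) \left(- (-6 - 3)\right) = - 20 \left(\left(-1\right) \left(-9\right)\right) = \left(-20\right) 9 = -180$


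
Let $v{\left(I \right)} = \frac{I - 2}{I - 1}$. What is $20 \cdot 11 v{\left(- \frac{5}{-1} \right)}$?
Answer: $165$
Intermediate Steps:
$v{\left(I \right)} = \frac{-2 + I}{-1 + I}$
$20 \cdot 11 v{\left(- \frac{5}{-1} \right)} = 20 \cdot 11 \frac{-2 - \frac{5}{-1}}{-1 - \frac{5}{-1}} = 220 \frac{-2 - -5}{-1 - -5} = 220 \frac{-2 + 5}{-1 + 5} = 220 \cdot \frac{1}{4} \cdot 3 = 220 \cdot \frac{3}{4} = 165$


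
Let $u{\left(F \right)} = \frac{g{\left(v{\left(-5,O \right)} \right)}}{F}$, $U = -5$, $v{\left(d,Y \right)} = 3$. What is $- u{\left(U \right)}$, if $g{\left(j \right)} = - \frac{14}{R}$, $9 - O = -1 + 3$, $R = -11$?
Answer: $\frac{14}{55} \approx 0.25455$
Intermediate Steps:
$O = 7$ ($O = 9 - \left(-1 + 3\right) = 9 - 2 = 7$)
$g{\left(j \right)} = \frac{14}{11}$ ($g{\left(j \right)} = - \frac{14}{-11} = \left(-14\right) \left(- \frac{1}{11}\right) = \frac{14}{11}$)
$u{\left(F \right)} = \frac{14}{11 F}$
$- u{\left(U \right)} = - \frac{14}{11 \left(-5\right)} = - \frac{14 \left(-1\right)}{11 \cdot 5} = \left(-1\right) \left(- \frac{14}{55}\right) = \frac{14}{55}$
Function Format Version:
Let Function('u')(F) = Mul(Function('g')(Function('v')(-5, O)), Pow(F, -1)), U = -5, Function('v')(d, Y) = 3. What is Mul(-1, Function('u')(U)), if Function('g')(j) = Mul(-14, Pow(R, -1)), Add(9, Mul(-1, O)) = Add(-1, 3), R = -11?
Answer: Rational(14, 55) ≈ 0.25455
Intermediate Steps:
O = 7 (O = Add(9, Mul(-1, Add(-1, 3))) = Add(9, Mul(-1, 2)) = Add(9, -2) = 7)
Function('g')(j) = Rational(14, 11) (Function('g')(j) = Mul(-14, Pow(-11, -1)) = Mul(-14, Rational(-1, 11)) = Rational(14, 11))
Function('u')(F) = Mul(Rational(14, 11), Pow(F, -1))
Mul(-1, Function('u')(U)) = Mul(-1, Mul(Rational(14, 11), Pow(-5, -1))) = Mul(-1, Mul(Rational(14, 11), Rational(-1, 5))) = Mul(-1, Rational(-14, 55)) = Rational(14, 55)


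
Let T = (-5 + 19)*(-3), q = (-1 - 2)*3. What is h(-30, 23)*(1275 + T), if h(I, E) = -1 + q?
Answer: -12330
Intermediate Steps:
q = -9 (q = -3*3 = -9)
h(I, E) = -10 (h(I, E) = -1 - 9 = -10)
T = -42 (T = 14*(-3) = -42)
h(-30, 23)*(1275 + T) = -10*(1275 - 42) = -10*1233 = -12330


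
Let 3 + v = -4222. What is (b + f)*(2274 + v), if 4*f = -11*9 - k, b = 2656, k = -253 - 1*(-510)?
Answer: -5008217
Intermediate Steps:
k = 257 (k = -253 + 510 = 257)
v = -4225 (v = -3 - 4222 = -4225)
f = -89 (f = (-11*9 - 1*257)/4 = (-99 - 257)/4 = (1/4)*(-356) = -89)
(b + f)*(2274 + v) = (2656 - 89)*(2274 - 4225) = 2567*(-1951) = -5008217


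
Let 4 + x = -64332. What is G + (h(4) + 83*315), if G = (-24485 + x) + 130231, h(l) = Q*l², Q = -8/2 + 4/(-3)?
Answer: 202409/3 ≈ 67470.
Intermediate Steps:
x = -64336 (x = -4 - 64332 = -64336)
Q = -16/3 (Q = -8*½ + 4*(-⅓) = -4 - 4/3 = -16/3 ≈ -5.3333)
h(l) = -16*l²/3
G = 41410 (G = (-24485 - 64336) + 130231 = -88821 + 130231 = 41410)
G + (h(4) + 83*315) = 41410 + (-16/3*4² + 83*315) = 41410 + (-16/3*16 + 26145) = 41410 + (-256/3 + 26145) = 41410 + 78179/3 = 202409/3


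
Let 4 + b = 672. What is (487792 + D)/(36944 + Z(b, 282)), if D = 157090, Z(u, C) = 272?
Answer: 322441/18608 ≈ 17.328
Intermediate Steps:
b = 668 (b = -4 + 672 = 668)
(487792 + D)/(36944 + Z(b, 282)) = (487792 + 157090)/(36944 + 272) = 644882/37216 = 644882*(1/37216) = 322441/18608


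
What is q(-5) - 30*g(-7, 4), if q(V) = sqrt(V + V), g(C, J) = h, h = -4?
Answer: 120 + I*sqrt(10) ≈ 120.0 + 3.1623*I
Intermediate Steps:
g(C, J) = -4
q(V) = sqrt(2)*sqrt(V) (q(V) = sqrt(2*V) = sqrt(2)*sqrt(V))
q(-5) - 30*g(-7, 4) = sqrt(2)*sqrt(-5) - 30*(-4) = sqrt(2)*(I*sqrt(5)) + 120 = I*sqrt(10) + 120 = 120 + I*sqrt(10)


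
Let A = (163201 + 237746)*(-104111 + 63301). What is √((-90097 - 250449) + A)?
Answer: 4*I*√1022686726 ≈ 1.2792e+5*I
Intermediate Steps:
A = -16362647070 (A = 400947*(-40810) = -16362647070)
√((-90097 - 250449) + A) = √((-90097 - 250449) - 16362647070) = √(-340546 - 16362647070) = √(-16362987616) = 4*I*√1022686726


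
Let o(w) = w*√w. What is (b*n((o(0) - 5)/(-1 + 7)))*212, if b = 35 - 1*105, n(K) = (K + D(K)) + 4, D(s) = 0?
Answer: -140980/3 ≈ -46993.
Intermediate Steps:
o(w) = w^(3/2)
n(K) = 4 + K (n(K) = (K + 0) + 4 = K + 4 = 4 + K)
b = -70 (b = 35 - 105 = -70)
(b*n((o(0) - 5)/(-1 + 7)))*212 = -70*(4 + (0^(3/2) - 5)/(-1 + 7))*212 = -70*(4 + (0 - 5)/6)*212 = -70*(4 - 5*⅙)*212 = -70*(4 - ⅚)*212 = -70*19/6*212 = -665/3*212 = -140980/3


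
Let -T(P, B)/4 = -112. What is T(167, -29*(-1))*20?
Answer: 8960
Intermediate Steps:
T(P, B) = 448 (T(P, B) = -4*(-112) = 448)
T(167, -29*(-1))*20 = 448*20 = 8960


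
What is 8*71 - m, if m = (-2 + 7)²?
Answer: 543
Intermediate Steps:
m = 25 (m = 5² = 25)
8*71 - m = 8*71 - 1*25 = 568 - 25 = 543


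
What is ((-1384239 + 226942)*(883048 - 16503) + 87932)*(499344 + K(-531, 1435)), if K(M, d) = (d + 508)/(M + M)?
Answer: -177270886531266530735/354 ≈ -5.0077e+17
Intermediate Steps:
K(M, d) = (508 + d)/(2*M) (K(M, d) = (508 + d)/((2*M)) = (508 + d)*(1/(2*M)) = (508 + d)/(2*M))
((-1384239 + 226942)*(883048 - 16503) + 87932)*(499344 + K(-531, 1435)) = ((-1384239 + 226942)*(883048 - 16503) + 87932)*(499344 + (½)*(508 + 1435)/(-531)) = (-1157297*866545 + 87932)*(499344 + (½)*(-1/531)*1943) = (-1002849928865 + 87932)*(499344 - 1943/1062) = -1002849840933*530301385/1062 = -177270886531266530735/354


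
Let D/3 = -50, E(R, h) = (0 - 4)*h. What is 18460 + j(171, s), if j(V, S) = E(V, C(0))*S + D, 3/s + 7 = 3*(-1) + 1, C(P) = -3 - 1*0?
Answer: 18306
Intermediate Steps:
C(P) = -3 (C(P) = -3 + 0 = -3)
E(R, h) = -4*h
D = -150 (D = 3*(-50) = -150)
s = -1/3 (s = 3/(-7 + (3*(-1) + 1)) = 3/(-7 + (-3 + 1)) = 3/(-7 - 2) = 3/(-9) = 3*(-1/9) = -1/3 ≈ -0.33333)
j(V, S) = -150 + 12*S (j(V, S) = (-4*(-3))*S - 150 = 12*S - 150 = -150 + 12*S)
18460 + j(171, s) = 18460 + (-150 + 12*(-1/3)) = 18460 + (-150 - 4) = 18460 - 154 = 18306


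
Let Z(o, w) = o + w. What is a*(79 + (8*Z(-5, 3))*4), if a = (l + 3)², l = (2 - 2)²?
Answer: 135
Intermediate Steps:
l = 0 (l = 0² = 0)
a = 9 (a = (0 + 3)² = 3² = 9)
a*(79 + (8*Z(-5, 3))*4) = 9*(79 + (8*(-5 + 3))*4) = 9*(79 + (8*(-2))*4) = 9*(79 - 16*4) = 9*(79 - 64) = 9*15 = 135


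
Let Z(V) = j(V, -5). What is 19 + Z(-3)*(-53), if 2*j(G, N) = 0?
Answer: 19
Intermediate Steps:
j(G, N) = 0 (j(G, N) = (½)*0 = 0)
Z(V) = 0
19 + Z(-3)*(-53) = 19 + 0*(-53) = 19 + 0 = 19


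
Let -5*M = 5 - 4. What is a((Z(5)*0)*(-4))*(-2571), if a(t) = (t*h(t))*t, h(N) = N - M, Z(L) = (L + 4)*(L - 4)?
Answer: 0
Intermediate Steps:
M = -⅕ (M = -(5 - 4)/5 = -⅕*1 = -⅕ ≈ -0.20000)
Z(L) = (-4 + L)*(4 + L) (Z(L) = (4 + L)*(-4 + L) = (-4 + L)*(4 + L))
h(N) = ⅕ + N (h(N) = N - 1*(-⅕) = N + ⅕ = ⅕ + N)
a(t) = t²*(⅕ + t) (a(t) = (t*(⅕ + t))*t = t²*(⅕ + t))
a((Z(5)*0)*(-4))*(-2571) = ((((-16 + 5²)*0)*(-4))²*(⅕ + ((-16 + 5²)*0)*(-4)))*(-2571) = ((((-16 + 25)*0)*(-4))²*(⅕ + ((-16 + 25)*0)*(-4)))*(-2571) = (((9*0)*(-4))²*(⅕ + (9*0)*(-4)))*(-2571) = ((0*(-4))²*(⅕ + 0*(-4)))*(-2571) = (0²*(⅕ + 0))*(-2571) = (0*(⅕))*(-2571) = 0*(-2571) = 0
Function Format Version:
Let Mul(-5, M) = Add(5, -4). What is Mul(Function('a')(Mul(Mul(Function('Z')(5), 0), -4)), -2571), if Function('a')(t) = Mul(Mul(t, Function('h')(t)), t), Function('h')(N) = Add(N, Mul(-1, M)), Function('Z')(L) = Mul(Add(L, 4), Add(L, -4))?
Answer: 0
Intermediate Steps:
M = Rational(-1, 5) (M = Mul(Rational(-1, 5), Add(5, -4)) = Mul(Rational(-1, 5), 1) = Rational(-1, 5) ≈ -0.20000)
Function('Z')(L) = Mul(Add(-4, L), Add(4, L)) (Function('Z')(L) = Mul(Add(4, L), Add(-4, L)) = Mul(Add(-4, L), Add(4, L)))
Function('h')(N) = Add(Rational(1, 5), N) (Function('h')(N) = Add(N, Mul(-1, Rational(-1, 5))) = Add(N, Rational(1, 5)) = Add(Rational(1, 5), N))
Function('a')(t) = Mul(Pow(t, 2), Add(Rational(1, 5), t)) (Function('a')(t) = Mul(Mul(t, Add(Rational(1, 5), t)), t) = Mul(Pow(t, 2), Add(Rational(1, 5), t)))
Mul(Function('a')(Mul(Mul(Function('Z')(5), 0), -4)), -2571) = Mul(Mul(Pow(Mul(Mul(Add(-16, Pow(5, 2)), 0), -4), 2), Add(Rational(1, 5), Mul(Mul(Add(-16, Pow(5, 2)), 0), -4))), -2571) = Mul(Mul(Pow(Mul(Mul(Add(-16, 25), 0), -4), 2), Add(Rational(1, 5), Mul(Mul(Add(-16, 25), 0), -4))), -2571) = Mul(Mul(Pow(Mul(Mul(9, 0), -4), 2), Add(Rational(1, 5), Mul(Mul(9, 0), -4))), -2571) = Mul(Mul(Pow(Mul(0, -4), 2), Add(Rational(1, 5), Mul(0, -4))), -2571) = Mul(Mul(Pow(0, 2), Add(Rational(1, 5), 0)), -2571) = Mul(Mul(0, Rational(1, 5)), -2571) = Mul(0, -2571) = 0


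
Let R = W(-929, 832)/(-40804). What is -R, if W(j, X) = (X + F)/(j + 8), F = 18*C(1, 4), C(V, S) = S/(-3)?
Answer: -2/93021 ≈ -2.1501e-5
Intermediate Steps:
C(V, S) = -S/3 (C(V, S) = S*(-⅓) = -S/3)
F = -24 (F = 18*(-⅓*4) = 18*(-4/3) = -24)
W(j, X) = (-24 + X)/(8 + j) (W(j, X) = (X - 24)/(j + 8) = (-24 + X)/(8 + j))
R = 2/93021 (R = ((-24 + 832)/(8 - 929))/(-40804) = (808/(-921))*(-1/40804) = -1/921*808*(-1/40804) = -808/921*(-1/40804) = 2/93021 ≈ 2.1501e-5)
-R = -1*2/93021 = -2/93021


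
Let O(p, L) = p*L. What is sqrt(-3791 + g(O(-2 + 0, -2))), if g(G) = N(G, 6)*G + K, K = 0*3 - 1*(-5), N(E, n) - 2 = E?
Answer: 3*I*sqrt(418) ≈ 61.335*I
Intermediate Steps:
N(E, n) = 2 + E
O(p, L) = L*p
K = 5 (K = 0 + 5 = 5)
g(G) = 5 + G*(2 + G) (g(G) = (2 + G)*G + 5 = G*(2 + G) + 5 = 5 + G*(2 + G))
sqrt(-3791 + g(O(-2 + 0, -2))) = sqrt(-3791 + (5 + (-2*(-2 + 0))*(2 - 2*(-2 + 0)))) = sqrt(-3791 + (5 + (-2*(-2))*(2 - 2*(-2)))) = sqrt(-3791 + (5 + 4*(2 + 4))) = sqrt(-3791 + (5 + 4*6)) = sqrt(-3791 + (5 + 24)) = sqrt(-3791 + 29) = sqrt(-3762) = 3*I*sqrt(418)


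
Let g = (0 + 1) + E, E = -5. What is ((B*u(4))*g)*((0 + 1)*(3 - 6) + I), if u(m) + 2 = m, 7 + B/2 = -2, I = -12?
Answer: -2160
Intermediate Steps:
B = -18 (B = -14 + 2*(-2) = -14 - 4 = -18)
u(m) = -2 + m
g = -4 (g = (0 + 1) - 5 = 1 - 5 = -4)
((B*u(4))*g)*((0 + 1)*(3 - 6) + I) = (-18*(-2 + 4)*(-4))*((0 + 1)*(3 - 6) - 12) = (-18*2*(-4))*(1*(-3) - 12) = (-36*(-4))*(-3 - 12) = 144*(-15) = -2160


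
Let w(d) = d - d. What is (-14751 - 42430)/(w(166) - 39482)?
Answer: 57181/39482 ≈ 1.4483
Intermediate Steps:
w(d) = 0
(-14751 - 42430)/(w(166) - 39482) = (-14751 - 42430)/(0 - 39482) = -57181/(-39482) = -57181*(-1/39482) = 57181/39482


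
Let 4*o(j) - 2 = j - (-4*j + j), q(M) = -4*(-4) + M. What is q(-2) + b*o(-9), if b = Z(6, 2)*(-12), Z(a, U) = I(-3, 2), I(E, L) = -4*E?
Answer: 1238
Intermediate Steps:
Z(a, U) = 12 (Z(a, U) = -4*(-3) = 12)
q(M) = 16 + M
b = -144 (b = 12*(-12) = -144)
o(j) = 1/2 + j (o(j) = 1/2 + (j - (-4*j + j))/4 = 1/2 + (j - (-3)*j)/4 = 1/2 + (j + 3*j)/4 = 1/2 + (4*j)/4 = 1/2 + j)
q(-2) + b*o(-9) = (16 - 2) - 144*(1/2 - 9) = 14 - 144*(-17/2) = 14 + 1224 = 1238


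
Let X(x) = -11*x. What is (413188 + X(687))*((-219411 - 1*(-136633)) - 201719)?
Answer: -115400802607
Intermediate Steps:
(413188 + X(687))*((-219411 - 1*(-136633)) - 201719) = (413188 - 11*687)*((-219411 - 1*(-136633)) - 201719) = (413188 - 7557)*((-219411 + 136633) - 201719) = 405631*(-82778 - 201719) = 405631*(-284497) = -115400802607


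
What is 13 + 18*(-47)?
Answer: -833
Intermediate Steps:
13 + 18*(-47) = 13 - 846 = -833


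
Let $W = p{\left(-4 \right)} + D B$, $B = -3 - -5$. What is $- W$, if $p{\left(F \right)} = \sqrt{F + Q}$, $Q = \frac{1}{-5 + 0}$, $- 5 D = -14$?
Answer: $- \frac{28}{5} - \frac{i \sqrt{105}}{5} \approx -5.6 - 2.0494 i$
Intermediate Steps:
$D = \frac{14}{5}$ ($D = \left(- \frac{1}{5}\right) \left(-14\right) = \frac{14}{5} \approx 2.8$)
$Q = - \frac{1}{5}$ ($Q = \frac{1}{-5} = - \frac{1}{5} \approx -0.2$)
$B = 2$ ($B = -3 + 5 = 2$)
$p{\left(F \right)} = \sqrt{- \frac{1}{5} + F}$ ($p{\left(F \right)} = \sqrt{F - \frac{1}{5}} = \sqrt{- \frac{1}{5} + F}$)
$W = \frac{28}{5} + \frac{i \sqrt{105}}{5}$ ($W = \frac{\sqrt{-5 + 25 \left(-4\right)}}{5} + \frac{14}{5} \cdot 2 = \frac{\sqrt{-5 - 100}}{5} + \frac{28}{5} = \frac{\sqrt{-105}}{5} + \frac{28}{5} = \frac{i \sqrt{105}}{5} + \frac{28}{5} = \frac{28}{5} + \frac{i \sqrt{105}}{5} \approx 5.6 + 2.0494 i$)
$- W = - (\frac{28}{5} + \frac{i \sqrt{105}}{5}) = - \frac{28}{5} - \frac{i \sqrt{105}}{5}$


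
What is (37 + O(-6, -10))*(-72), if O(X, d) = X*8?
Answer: 792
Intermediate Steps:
O(X, d) = 8*X
(37 + O(-6, -10))*(-72) = (37 + 8*(-6))*(-72) = (37 - 48)*(-72) = -11*(-72) = 792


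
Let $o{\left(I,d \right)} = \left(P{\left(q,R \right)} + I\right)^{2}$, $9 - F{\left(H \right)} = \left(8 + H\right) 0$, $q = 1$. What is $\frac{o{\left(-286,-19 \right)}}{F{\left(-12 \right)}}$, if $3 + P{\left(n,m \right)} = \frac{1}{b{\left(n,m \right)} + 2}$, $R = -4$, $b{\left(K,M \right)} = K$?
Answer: $\frac{749956}{81} \approx 9258.7$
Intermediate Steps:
$P{\left(n,m \right)} = -3 + \frac{1}{2 + n}$ ($P{\left(n,m \right)} = -3 + \frac{1}{n + 2} = -3 + \frac{1}{2 + n}$)
$F{\left(H \right)} = 9$ ($F{\left(H \right)} = 9 - \left(8 + H\right) 0 = 9 - 0 = 9 + 0 = 9$)
$o{\left(I,d \right)} = \left(- \frac{8}{3} + I\right)^{2}$ ($o{\left(I,d \right)} = \left(\frac{-5 - 3}{2 + 1} + I\right)^{2} = \left(\frac{-5 - 3}{3} + I\right)^{2} = \left(\frac{1}{3} \left(-8\right) + I\right)^{2} = \left(- \frac{8}{3} + I\right)^{2}$)
$\frac{o{\left(-286,-19 \right)}}{F{\left(-12 \right)}} = \frac{\frac{1}{9} \left(-8 + 3 \left(-286\right)\right)^{2}}{9} = \frac{\left(-8 - 858\right)^{2}}{9} \cdot \frac{1}{9} = \frac{\left(-866\right)^{2}}{9} \cdot \frac{1}{9} = \frac{1}{9} \cdot 749956 \cdot \frac{1}{9} = \frac{749956}{9} \cdot \frac{1}{9} = \frac{749956}{81}$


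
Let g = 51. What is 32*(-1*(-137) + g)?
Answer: 6016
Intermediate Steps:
32*(-1*(-137) + g) = 32*(-1*(-137) + 51) = 32*(137 + 51) = 32*188 = 6016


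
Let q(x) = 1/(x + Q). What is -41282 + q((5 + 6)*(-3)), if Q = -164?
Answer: -8132555/197 ≈ -41282.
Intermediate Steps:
q(x) = 1/(-164 + x) (q(x) = 1/(x - 164) = 1/(-164 + x))
-41282 + q((5 + 6)*(-3)) = -41282 + 1/(-164 + (5 + 6)*(-3)) = -41282 + 1/(-164 + 11*(-3)) = -41282 + 1/(-164 - 33) = -41282 + 1/(-197) = -41282 - 1/197 = -8132555/197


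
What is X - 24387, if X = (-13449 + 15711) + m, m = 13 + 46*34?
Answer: -20548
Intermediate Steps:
m = 1577 (m = 13 + 1564 = 1577)
X = 3839 (X = (-13449 + 15711) + 1577 = 2262 + 1577 = 3839)
X - 24387 = 3839 - 24387 = -20548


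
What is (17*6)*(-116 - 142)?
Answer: -26316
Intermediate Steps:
(17*6)*(-116 - 142) = 102*(-258) = -26316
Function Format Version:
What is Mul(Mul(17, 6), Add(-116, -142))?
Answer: -26316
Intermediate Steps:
Mul(Mul(17, 6), Add(-116, -142)) = Mul(102, -258) = -26316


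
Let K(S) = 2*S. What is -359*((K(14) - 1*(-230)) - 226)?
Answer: -11488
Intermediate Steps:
-359*((K(14) - 1*(-230)) - 226) = -359*((2*14 - 1*(-230)) - 226) = -359*((28 + 230) - 226) = -359*(258 - 226) = -359*32 = -11488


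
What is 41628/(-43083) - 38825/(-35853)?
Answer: 20023199/171628311 ≈ 0.11667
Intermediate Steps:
41628/(-43083) - 38825/(-35853) = 41628*(-1/43083) - 38825*(-1/35853) = -13876/14361 + 38825/35853 = 20023199/171628311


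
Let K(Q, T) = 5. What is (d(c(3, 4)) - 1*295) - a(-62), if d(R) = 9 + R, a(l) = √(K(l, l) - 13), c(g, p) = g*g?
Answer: -277 - 2*I*√2 ≈ -277.0 - 2.8284*I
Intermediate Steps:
c(g, p) = g²
a(l) = 2*I*√2 (a(l) = √(5 - 13) = √(-8) = 2*I*√2)
(d(c(3, 4)) - 1*295) - a(-62) = ((9 + 3²) - 1*295) - 2*I*√2 = ((9 + 9) - 295) - 2*I*√2 = (18 - 295) - 2*I*√2 = -277 - 2*I*√2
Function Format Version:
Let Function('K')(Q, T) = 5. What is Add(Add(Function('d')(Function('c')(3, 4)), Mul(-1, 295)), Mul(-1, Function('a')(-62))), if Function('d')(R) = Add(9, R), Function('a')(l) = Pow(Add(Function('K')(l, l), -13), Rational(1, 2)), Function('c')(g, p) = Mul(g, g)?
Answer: Add(-277, Mul(-2, I, Pow(2, Rational(1, 2)))) ≈ Add(-277.00, Mul(-2.8284, I))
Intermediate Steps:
Function('c')(g, p) = Pow(g, 2)
Function('a')(l) = Mul(2, I, Pow(2, Rational(1, 2))) (Function('a')(l) = Pow(Add(5, -13), Rational(1, 2)) = Pow(-8, Rational(1, 2)) = Mul(2, I, Pow(2, Rational(1, 2))))
Add(Add(Function('d')(Function('c')(3, 4)), Mul(-1, 295)), Mul(-1, Function('a')(-62))) = Add(Add(Add(9, Pow(3, 2)), Mul(-1, 295)), Mul(-1, Mul(2, I, Pow(2, Rational(1, 2))))) = Add(Add(Add(9, 9), -295), Mul(-2, I, Pow(2, Rational(1, 2)))) = Add(Add(18, -295), Mul(-2, I, Pow(2, Rational(1, 2)))) = Add(-277, Mul(-2, I, Pow(2, Rational(1, 2))))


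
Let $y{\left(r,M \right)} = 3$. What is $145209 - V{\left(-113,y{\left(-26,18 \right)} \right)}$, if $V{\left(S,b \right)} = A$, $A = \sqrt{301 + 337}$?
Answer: $145209 - \sqrt{638} \approx 1.4518 \cdot 10^{5}$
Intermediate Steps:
$A = \sqrt{638} \approx 25.259$
$V{\left(S,b \right)} = \sqrt{638}$
$145209 - V{\left(-113,y{\left(-26,18 \right)} \right)} = 145209 - \sqrt{638}$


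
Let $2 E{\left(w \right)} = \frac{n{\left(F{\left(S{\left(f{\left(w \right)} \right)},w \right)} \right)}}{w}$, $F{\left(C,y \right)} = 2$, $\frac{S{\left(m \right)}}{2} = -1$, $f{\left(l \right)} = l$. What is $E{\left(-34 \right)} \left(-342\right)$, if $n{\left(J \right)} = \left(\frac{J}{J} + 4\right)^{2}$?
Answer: $\frac{4275}{34} \approx 125.74$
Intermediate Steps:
$S{\left(m \right)} = -2$ ($S{\left(m \right)} = 2 \left(-1\right) = -2$)
$n{\left(J \right)} = 25$ ($n{\left(J \right)} = \left(1 + 4\right)^{2} = 5^{2} = 25$)
$E{\left(w \right)} = \frac{25}{2 w}$ ($E{\left(w \right)} = \frac{25 \frac{1}{w}}{2} = \frac{25}{2 w}$)
$E{\left(-34 \right)} \left(-342\right) = \frac{25}{2 \left(-34\right)} \left(-342\right) = \frac{25}{2} \left(- \frac{1}{34}\right) \left(-342\right) = \left(- \frac{25}{68}\right) \left(-342\right) = \frac{4275}{34}$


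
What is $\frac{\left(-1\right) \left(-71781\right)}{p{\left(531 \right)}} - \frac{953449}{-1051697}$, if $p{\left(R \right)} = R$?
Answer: $\frac{25332714592}{186150369} \approx 136.09$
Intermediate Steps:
$\frac{\left(-1\right) \left(-71781\right)}{p{\left(531 \right)}} - \frac{953449}{-1051697} = \frac{\left(-1\right) \left(-71781\right)}{531} - \frac{953449}{-1051697} = 71781 \cdot \frac{1}{531} - - \frac{953449}{1051697} = \frac{23927}{177} + \frac{953449}{1051697} = \frac{25332714592}{186150369}$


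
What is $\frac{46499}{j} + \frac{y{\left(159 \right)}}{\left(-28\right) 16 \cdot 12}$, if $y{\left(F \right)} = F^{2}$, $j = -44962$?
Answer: $- \frac{231110491}{40285952} \approx -5.7367$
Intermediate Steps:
$\frac{46499}{j} + \frac{y{\left(159 \right)}}{\left(-28\right) 16 \cdot 12} = \frac{46499}{-44962} + \frac{159^{2}}{\left(-28\right) 16 \cdot 12} = 46499 \left(- \frac{1}{44962}\right) + \frac{25281}{\left(-448\right) 12} = - \frac{46499}{44962} + \frac{25281}{-5376} = - \frac{46499}{44962} + 25281 \left(- \frac{1}{5376}\right) = - \frac{46499}{44962} - \frac{8427}{1792} = - \frac{231110491}{40285952}$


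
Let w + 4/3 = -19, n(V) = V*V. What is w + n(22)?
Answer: 1391/3 ≈ 463.67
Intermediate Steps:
n(V) = V²
w = -61/3 (w = -4/3 - 19 = -61/3 ≈ -20.333)
w + n(22) = -61/3 + 22² = -61/3 + 484 = 1391/3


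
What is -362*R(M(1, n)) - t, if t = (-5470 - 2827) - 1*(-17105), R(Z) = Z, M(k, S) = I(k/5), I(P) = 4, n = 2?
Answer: -10256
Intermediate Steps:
M(k, S) = 4
t = 8808 (t = -8297 + 17105 = 8808)
-362*R(M(1, n)) - t = -362*4 - 1*8808 = -1448 - 8808 = -10256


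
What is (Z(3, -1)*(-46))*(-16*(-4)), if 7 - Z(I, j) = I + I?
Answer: -2944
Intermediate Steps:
Z(I, j) = 7 - 2*I (Z(I, j) = 7 - (I + I) = 7 - 2*I)
(Z(3, -1)*(-46))*(-16*(-4)) = ((7 - 2*3)*(-46))*(-16*(-4)) = ((7 - 6)*(-46))*64 = (1*(-46))*64 = -46*64 = -2944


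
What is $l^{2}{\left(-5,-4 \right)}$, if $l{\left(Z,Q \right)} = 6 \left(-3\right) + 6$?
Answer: $144$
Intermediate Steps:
$l{\left(Z,Q \right)} = -12$ ($l{\left(Z,Q \right)} = -18 + 6 = -12$)
$l^{2}{\left(-5,-4 \right)} = \left(-12\right)^{2} = 144$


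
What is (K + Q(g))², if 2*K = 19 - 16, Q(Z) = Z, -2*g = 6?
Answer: 9/4 ≈ 2.2500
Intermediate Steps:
g = -3 (g = -½*6 = -3)
K = 3/2 (K = (19 - 16)/2 = (½)*3 = 3/2 ≈ 1.5000)
(K + Q(g))² = (3/2 - 3)² = (-3/2)² = 9/4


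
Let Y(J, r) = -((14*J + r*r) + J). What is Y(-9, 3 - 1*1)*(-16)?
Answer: -2096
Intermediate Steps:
Y(J, r) = -r² - 15*J (Y(J, r) = -((14*J + r²) + J) = -((r² + 14*J) + J) = -(r² + 15*J) = -r² - 15*J)
Y(-9, 3 - 1*1)*(-16) = (-(3 - 1*1)² - 15*(-9))*(-16) = (-(3 - 1)² + 135)*(-16) = (-1*2² + 135)*(-16) = (-1*4 + 135)*(-16) = (-4 + 135)*(-16) = 131*(-16) = -2096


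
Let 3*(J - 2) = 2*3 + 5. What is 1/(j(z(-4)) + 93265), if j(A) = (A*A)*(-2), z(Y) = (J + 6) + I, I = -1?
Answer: 9/837337 ≈ 1.0748e-5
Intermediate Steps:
J = 17/3 (J = 2 + (2*3 + 5)/3 = 2 + (6 + 5)/3 = 2 + (⅓)*11 = 2 + 11/3 = 17/3 ≈ 5.6667)
z(Y) = 32/3 (z(Y) = (17/3 + 6) - 1 = 35/3 - 1 = 32/3)
j(A) = -2*A² (j(A) = A²*(-2) = -2*A²)
1/(j(z(-4)) + 93265) = 1/(-2*(32/3)² + 93265) = 1/(-2*1024/9 + 93265) = 1/(-2048/9 + 93265) = 1/(837337/9) = 9/837337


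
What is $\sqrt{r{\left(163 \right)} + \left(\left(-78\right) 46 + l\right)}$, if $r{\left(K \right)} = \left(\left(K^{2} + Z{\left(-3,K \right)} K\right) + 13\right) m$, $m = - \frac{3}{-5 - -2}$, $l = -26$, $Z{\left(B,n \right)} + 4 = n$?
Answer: $\sqrt{48885} \approx 221.1$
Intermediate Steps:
$Z{\left(B,n \right)} = -4 + n$
$m = 1$ ($m = - \frac{3}{-5 + 2} = - \frac{3}{-3} = \left(-3\right) \left(- \frac{1}{3}\right) = 1$)
$r{\left(K \right)} = 13 + K^{2} + K \left(-4 + K\right)$ ($r{\left(K \right)} = \left(\left(K^{2} + \left(-4 + K\right) K\right) + 13\right) 1 = \left(\left(K^{2} + K \left(-4 + K\right)\right) + 13\right) 1 = \left(13 + K^{2} + K \left(-4 + K\right)\right) 1 = 13 + K^{2} + K \left(-4 + K\right)$)
$\sqrt{r{\left(163 \right)} + \left(\left(-78\right) 46 + l\right)} = \sqrt{\left(13 + 163^{2} + 163 \left(-4 + 163\right)\right) - 3614} = \sqrt{\left(13 + 26569 + 163 \cdot 159\right) - 3614} = \sqrt{\left(13 + 26569 + 25917\right) - 3614} = \sqrt{52499 - 3614} = \sqrt{48885}$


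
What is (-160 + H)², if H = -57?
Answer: 47089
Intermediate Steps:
(-160 + H)² = (-160 - 57)² = (-217)² = 47089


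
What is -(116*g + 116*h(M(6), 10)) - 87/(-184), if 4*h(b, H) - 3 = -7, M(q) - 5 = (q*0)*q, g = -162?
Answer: 3479159/184 ≈ 18908.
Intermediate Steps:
M(q) = 5 (M(q) = 5 + (q*0)*q = 5 + 0*q = 5 + 0 = 5)
h(b, H) = -1 (h(b, H) = 3/4 + (1/4)*(-7) = 3/4 - 7/4 = -1)
-(116*g + 116*h(M(6), 10)) - 87/(-184) = -116/(1/(-1 - 162)) - 87/(-184) = -116/(1/(-163)) - 87*(-1/184) = -116/(-1/163) + 87/184 = -116*(-163) + 87/184 = 18908 + 87/184 = 3479159/184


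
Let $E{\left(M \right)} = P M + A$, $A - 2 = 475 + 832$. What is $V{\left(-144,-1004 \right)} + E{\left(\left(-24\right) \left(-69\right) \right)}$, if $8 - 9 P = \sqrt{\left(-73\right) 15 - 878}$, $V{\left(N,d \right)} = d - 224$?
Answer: $1553 - 184 i \sqrt{1973} \approx 1553.0 - 8173.0 i$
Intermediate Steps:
$A = 1309$ ($A = 2 + \left(475 + 832\right) = 2 + 1307 = 1309$)
$V{\left(N,d \right)} = -224 + d$ ($V{\left(N,d \right)} = d + \left(-387 + 163\right) = d - 224 = -224 + d$)
$P = \frac{8}{9} - \frac{i \sqrt{1973}}{9}$ ($P = \frac{8}{9} - \frac{\sqrt{\left(-73\right) 15 - 878}}{9} = \frac{8}{9} - \frac{\sqrt{-1095 - 878}}{9} = \frac{8}{9} - \frac{\sqrt{-1973}}{9} = \frac{8}{9} - \frac{i \sqrt{1973}}{9} \approx 0.88889 - 4.9354 i$)
$E{\left(M \right)} = 1309 + M \left(\frac{8}{9} - \frac{i \sqrt{1973}}{9}\right)$ ($E{\left(M \right)} = \left(\frac{8}{9} - \frac{i \sqrt{1973}}{9}\right) M + 1309 = M \left(\frac{8}{9} - \frac{i \sqrt{1973}}{9}\right) + 1309 = 1309 + M \left(\frac{8}{9} - \frac{i \sqrt{1973}}{9}\right)$)
$V{\left(-144,-1004 \right)} + E{\left(\left(-24\right) \left(-69\right) \right)} = \left(-224 - 1004\right) + \left(1309 + \frac{\left(-24\right) \left(-69\right) \left(8 - i \sqrt{1973}\right)}{9}\right) = -1228 + \left(1309 + \frac{1}{9} \cdot 1656 \left(8 - i \sqrt{1973}\right)\right) = -1228 + \left(1309 + \left(1472 - 184 i \sqrt{1973}\right)\right) = -1228 + \left(2781 - 184 i \sqrt{1973}\right) = 1553 - 184 i \sqrt{1973}$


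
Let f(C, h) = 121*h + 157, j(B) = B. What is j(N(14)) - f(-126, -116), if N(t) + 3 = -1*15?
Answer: 13861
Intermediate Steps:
N(t) = -18 (N(t) = -3 - 1*15 = -3 - 15 = -18)
f(C, h) = 157 + 121*h
j(N(14)) - f(-126, -116) = -18 - (157 + 121*(-116)) = -18 - (157 - 14036) = -18 - 1*(-13879) = -18 + 13879 = 13861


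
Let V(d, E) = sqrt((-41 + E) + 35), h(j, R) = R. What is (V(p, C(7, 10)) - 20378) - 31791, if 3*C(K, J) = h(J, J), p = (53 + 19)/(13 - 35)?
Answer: -52169 + 2*I*sqrt(6)/3 ≈ -52169.0 + 1.633*I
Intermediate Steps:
p = -36/11 (p = 72/(-22) = 72*(-1/22) = -36/11 ≈ -3.2727)
C(K, J) = J/3
V(d, E) = sqrt(-6 + E)
(V(p, C(7, 10)) - 20378) - 31791 = (sqrt(-6 + (1/3)*10) - 20378) - 31791 = (sqrt(-6 + 10/3) - 20378) - 31791 = (sqrt(-8/3) - 20378) - 31791 = (2*I*sqrt(6)/3 - 20378) - 31791 = (-20378 + 2*I*sqrt(6)/3) - 31791 = -52169 + 2*I*sqrt(6)/3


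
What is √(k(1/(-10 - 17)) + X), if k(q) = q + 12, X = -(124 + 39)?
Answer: I*√12234/9 ≈ 12.29*I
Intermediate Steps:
X = -163 (X = -1*163 = -163)
k(q) = 12 + q
√(k(1/(-10 - 17)) + X) = √((12 + 1/(-10 - 17)) - 163) = √((12 + 1/(-27)) - 163) = √((12 - 1/27) - 163) = √(323/27 - 163) = √(-4078/27) = I*√12234/9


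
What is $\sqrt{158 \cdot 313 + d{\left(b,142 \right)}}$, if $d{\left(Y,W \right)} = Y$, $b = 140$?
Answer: $\sqrt{49594} \approx 222.7$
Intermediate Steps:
$\sqrt{158 \cdot 313 + d{\left(b,142 \right)}} = \sqrt{158 \cdot 313 + 140} = \sqrt{49454 + 140} = \sqrt{49594}$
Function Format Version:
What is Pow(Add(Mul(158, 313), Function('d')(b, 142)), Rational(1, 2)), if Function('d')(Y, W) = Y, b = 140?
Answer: Pow(49594, Rational(1, 2)) ≈ 222.70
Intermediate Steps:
Pow(Add(Mul(158, 313), Function('d')(b, 142)), Rational(1, 2)) = Pow(Add(Mul(158, 313), 140), Rational(1, 2)) = Pow(Add(49454, 140), Rational(1, 2)) = Pow(49594, Rational(1, 2))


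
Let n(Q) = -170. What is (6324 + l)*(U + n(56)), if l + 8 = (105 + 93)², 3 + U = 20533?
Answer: 926787200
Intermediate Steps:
U = 20530 (U = -3 + 20533 = 20530)
l = 39196 (l = -8 + (105 + 93)² = -8 + 198² = -8 + 39204 = 39196)
(6324 + l)*(U + n(56)) = (6324 + 39196)*(20530 - 170) = 45520*20360 = 926787200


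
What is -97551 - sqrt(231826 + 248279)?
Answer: -97551 - 3*sqrt(53345) ≈ -98244.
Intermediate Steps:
-97551 - sqrt(231826 + 248279) = -97551 - sqrt(480105) = -97551 - 3*sqrt(53345)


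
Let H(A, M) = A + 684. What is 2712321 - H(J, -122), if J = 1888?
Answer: 2709749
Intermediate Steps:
H(A, M) = 684 + A
2712321 - H(J, -122) = 2712321 - (684 + 1888) = 2712321 - 1*2572 = 2712321 - 2572 = 2709749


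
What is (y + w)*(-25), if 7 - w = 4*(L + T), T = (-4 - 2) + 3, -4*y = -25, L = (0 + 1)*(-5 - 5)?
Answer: -6525/4 ≈ -1631.3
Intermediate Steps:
L = -10 (L = 1*(-10) = -10)
y = 25/4 (y = -¼*(-25) = 25/4 ≈ 6.2500)
T = -3 (T = -6 + 3 = -3)
w = 59 (w = 7 - 4*(-10 - 3) = 7 - 4*(-13) = 7 - 1*(-52) = 7 + 52 = 59)
(y + w)*(-25) = (25/4 + 59)*(-25) = (261/4)*(-25) = -6525/4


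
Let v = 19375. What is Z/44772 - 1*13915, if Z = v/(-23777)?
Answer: -477842826085/34340124 ≈ -13915.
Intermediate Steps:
Z = -625/767 (Z = 19375/(-23777) = 19375*(-1/23777) = -625/767 ≈ -0.81486)
Z/44772 - 1*13915 = -625/767/44772 - 1*13915 = -625/767*1/44772 - 13915 = -625/34340124 - 13915 = -477842826085/34340124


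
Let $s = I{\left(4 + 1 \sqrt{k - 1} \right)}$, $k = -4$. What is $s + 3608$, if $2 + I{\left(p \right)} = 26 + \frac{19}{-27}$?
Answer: $\frac{98045}{27} \approx 3631.3$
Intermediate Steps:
$I{\left(p \right)} = \frac{629}{27}$ ($I{\left(p \right)} = -2 + \left(26 + \frac{19}{-27}\right) = -2 + \left(26 + 19 \left(- \frac{1}{27}\right)\right) = -2 + \left(26 - \frac{19}{27}\right) = -2 + \frac{683}{27} = \frac{629}{27}$)
$s = \frac{629}{27} \approx 23.296$
$s + 3608 = \frac{629}{27} + 3608 = \frac{98045}{27}$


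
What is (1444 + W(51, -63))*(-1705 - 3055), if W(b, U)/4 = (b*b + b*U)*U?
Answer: -740979680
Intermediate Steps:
W(b, U) = 4*U*(b**2 + U*b) (W(b, U) = 4*((b*b + b*U)*U) = 4*((b**2 + U*b)*U) = 4*(U*(b**2 + U*b)) = 4*U*(b**2 + U*b))
(1444 + W(51, -63))*(-1705 - 3055) = (1444 + 4*(-63)*51*(-63 + 51))*(-1705 - 3055) = (1444 + 4*(-63)*51*(-12))*(-4760) = (1444 + 154224)*(-4760) = 155668*(-4760) = -740979680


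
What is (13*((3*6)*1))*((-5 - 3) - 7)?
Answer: -3510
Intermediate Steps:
(13*((3*6)*1))*((-5 - 3) - 7) = (13*(18*1))*(-8 - 7) = (13*18)*(-15) = 234*(-15) = -3510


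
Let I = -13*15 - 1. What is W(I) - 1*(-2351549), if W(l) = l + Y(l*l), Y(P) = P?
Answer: 2389769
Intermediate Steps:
I = -196 (I = -195 - 1 = -196)
W(l) = l + l² (W(l) = l + l*l = l + l²)
W(I) - 1*(-2351549) = -196*(1 - 196) - 1*(-2351549) = -196*(-195) + 2351549 = 38220 + 2351549 = 2389769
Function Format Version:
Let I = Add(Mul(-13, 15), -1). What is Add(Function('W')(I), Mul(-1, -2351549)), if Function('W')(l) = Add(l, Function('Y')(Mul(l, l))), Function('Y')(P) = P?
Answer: 2389769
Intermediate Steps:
I = -196 (I = Add(-195, -1) = -196)
Function('W')(l) = Add(l, Pow(l, 2)) (Function('W')(l) = Add(l, Mul(l, l)) = Add(l, Pow(l, 2)))
Add(Function('W')(I), Mul(-1, -2351549)) = Add(Mul(-196, Add(1, -196)), Mul(-1, -2351549)) = Add(Mul(-196, -195), 2351549) = Add(38220, 2351549) = 2389769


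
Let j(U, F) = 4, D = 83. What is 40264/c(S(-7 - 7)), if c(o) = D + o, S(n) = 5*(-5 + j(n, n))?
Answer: 20132/39 ≈ 516.21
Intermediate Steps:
S(n) = -5 (S(n) = 5*(-5 + 4) = 5*(-1) = -5)
c(o) = 83 + o
40264/c(S(-7 - 7)) = 40264/(83 - 5) = 40264/78 = 40264*(1/78) = 20132/39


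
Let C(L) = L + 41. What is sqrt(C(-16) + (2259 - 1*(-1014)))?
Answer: sqrt(3298) ≈ 57.428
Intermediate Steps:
C(L) = 41 + L
sqrt(C(-16) + (2259 - 1*(-1014))) = sqrt((41 - 16) + (2259 - 1*(-1014))) = sqrt(25 + (2259 + 1014)) = sqrt(25 + 3273) = sqrt(3298)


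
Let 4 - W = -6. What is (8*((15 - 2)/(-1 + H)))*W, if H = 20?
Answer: 1040/19 ≈ 54.737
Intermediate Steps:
W = 10 (W = 4 - 1*(-6) = 4 + 6 = 10)
(8*((15 - 2)/(-1 + H)))*W = (8*((15 - 2)/(-1 + 20)))*10 = (8*(13/19))*10 = (104/19)*10 = 1040/19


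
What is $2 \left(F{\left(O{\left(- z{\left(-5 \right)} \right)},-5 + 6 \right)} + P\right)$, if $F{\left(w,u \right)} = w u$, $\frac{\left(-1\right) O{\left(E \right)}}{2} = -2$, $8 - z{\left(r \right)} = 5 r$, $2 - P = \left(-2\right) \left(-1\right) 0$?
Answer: $12$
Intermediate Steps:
$P = 2$ ($P = 2 - \left(-2\right) \left(-1\right) 0 = 2 - 2 \cdot 0 = 2 - 0 = 2 + 0 = 2$)
$z{\left(r \right)} = 8 - 5 r$
$O{\left(E \right)} = 4$ ($O{\left(E \right)} = \left(-2\right) \left(-2\right) = 4$)
$F{\left(w,u \right)} = u w$
$2 \left(F{\left(O{\left(- z{\left(-5 \right)} \right)},-5 + 6 \right)} + P\right) = 2 \left(\left(-5 + 6\right) 4 + 2\right) = 2 \left(1 \cdot 4 + 2\right) = 2 \left(4 + 2\right) = 2 \cdot 6 = 12$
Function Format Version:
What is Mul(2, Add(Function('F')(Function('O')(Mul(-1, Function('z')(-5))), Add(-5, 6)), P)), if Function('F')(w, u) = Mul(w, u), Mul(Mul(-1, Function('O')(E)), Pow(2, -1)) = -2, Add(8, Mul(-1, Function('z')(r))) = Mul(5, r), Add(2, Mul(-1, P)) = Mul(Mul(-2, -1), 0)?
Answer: 12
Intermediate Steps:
P = 2 (P = Add(2, Mul(-1, Mul(Mul(-2, -1), 0))) = Add(2, Mul(-1, Mul(2, 0))) = Add(2, Mul(-1, 0)) = Add(2, 0) = 2)
Function('z')(r) = Add(8, Mul(-5, r)) (Function('z')(r) = Add(8, Mul(-1, Mul(5, r))) = Add(8, Mul(-5, r)))
Function('O')(E) = 4 (Function('O')(E) = Mul(-2, -2) = 4)
Function('F')(w, u) = Mul(u, w)
Mul(2, Add(Function('F')(Function('O')(Mul(-1, Function('z')(-5))), Add(-5, 6)), P)) = Mul(2, Add(Mul(Add(-5, 6), 4), 2)) = Mul(2, Add(Mul(1, 4), 2)) = Mul(2, Add(4, 2)) = Mul(2, 6) = 12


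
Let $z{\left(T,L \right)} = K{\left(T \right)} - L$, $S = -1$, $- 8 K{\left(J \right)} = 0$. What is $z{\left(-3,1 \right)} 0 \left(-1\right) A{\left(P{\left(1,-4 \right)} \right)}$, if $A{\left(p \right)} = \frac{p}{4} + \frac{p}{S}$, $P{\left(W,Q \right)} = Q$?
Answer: $0$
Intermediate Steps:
$K{\left(J \right)} = 0$ ($K{\left(J \right)} = \left(- \frac{1}{8}\right) 0 = 0$)
$z{\left(T,L \right)} = - L$ ($z{\left(T,L \right)} = 0 - L = - L$)
$A{\left(p \right)} = - \frac{3 p}{4}$ ($A{\left(p \right)} = \frac{p}{4} + \frac{p}{-1} = p \frac{1}{4} + p \left(-1\right) = \frac{p}{4} - p = - \frac{3 p}{4}$)
$z{\left(-3,1 \right)} 0 \left(-1\right) A{\left(P{\left(1,-4 \right)} \right)} = \left(-1\right) 1 \cdot 0 \left(-1\right) \left(\left(- \frac{3}{4}\right) \left(-4\right)\right) = \left(-1\right) 0 \cdot 3 = 0 \cdot 3 = 0$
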